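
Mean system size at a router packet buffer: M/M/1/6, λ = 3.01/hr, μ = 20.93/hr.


ρ = 3.01/20.93 = 0.1438
L = ρ[1 − (K+1)ρ^K + Kρ^(K+1)] / [(1−ρ)(1−ρ^(K+1))]
Numerator: 0.1438·(1 − 7·0.000008847 + 6·0.000001272) = 0.143805
Denominator: (0.8562)·(0.999999) = 0.856186
L = 0.143805/0.856186 = 0.1680

Final: 0.1680


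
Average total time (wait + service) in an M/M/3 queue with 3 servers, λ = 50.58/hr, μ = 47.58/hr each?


a = 1.0631; ρ = 0.3544; P₀ = 0.340344
Lq = P₀·a^c·ρ/(c!(1−ρ)²) = 0.05793
Wq = Lq/λ = 0.05793/50.58 = 0.001145 hr
W = Wq + 1/μ = 0.001145 + 0.02102 = 0.02216 hr

Final: 0.02216 hr


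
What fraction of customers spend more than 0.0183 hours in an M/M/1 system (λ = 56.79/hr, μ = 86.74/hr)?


W ~ Exponential(μ−λ) for M/M/1.
μ − λ = 86.74 − 56.79 = 29.9500
P(W > t) = e^{−(μ−λ)t} = e^{−0.5481} = 0.578056

Final: 0.578056


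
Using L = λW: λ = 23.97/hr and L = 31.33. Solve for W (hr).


W = L/λ = 31.33/23.97 = 1.3071 hr

Final: 1.3071 hr


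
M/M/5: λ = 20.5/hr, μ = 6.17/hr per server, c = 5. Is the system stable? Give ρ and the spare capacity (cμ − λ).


Total capacity cμ = 5·6.17 = 30.85/hr
ρ = λ/(cμ) = 20.5/30.85 = 0.6645
Stable ⇔ ρ < 1: YES
Spare capacity = cμ − λ = 30.85 − 20.5 = 10.35/hr

Final: ρ = 0.6645; stable; margin = 10.35/hr


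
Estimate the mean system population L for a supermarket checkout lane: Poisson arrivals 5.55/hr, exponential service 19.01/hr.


ρ = λ/μ = 5.55/19.01 = 0.2920
L = ρ/(1−ρ) = 0.2920/(1 − 0.2920) = 0.2920/0.7080 = 0.4123

Final: 0.4123


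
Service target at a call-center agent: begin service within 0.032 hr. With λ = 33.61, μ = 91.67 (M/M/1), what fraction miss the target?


ρ = 33.61/91.67 = 0.3666
P(Wq > t) = ρ·e^{−(μ−λ)t} = 0.3666·e^{−1.8579}
= 0.3666·0.155997 = 0.057195

Final: 0.057195


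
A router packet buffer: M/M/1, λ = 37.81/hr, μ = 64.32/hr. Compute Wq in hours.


ρ = 37.81/64.32 = 0.5878
Wq = ρ/(μ−λ) = 0.5878/(64.32 − 37.81) = 0.5878/26.51 = 0.02217 hr

Final: 0.02217 hr


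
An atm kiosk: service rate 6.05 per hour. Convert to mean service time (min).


Mean service time = 1/μ = 1/6.05 hour = 0.16529 hour
In minutes: 0.16529 × 60 = 9.9174 min

Final: 9.9174 min


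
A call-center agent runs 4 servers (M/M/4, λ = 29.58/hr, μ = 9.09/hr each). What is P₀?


a = λ/μ = 29.58/9.09 = 3.2541; ρ = a/c = 0.8135
Σ_{k=0}^{3} a^k/k! (terms k=0..3) = 1.00000 + 3.25413 + 5.29467 + 5.74317 = 15.29196
Tail: a^4/(4!(1−ρ)) = 112.13396/(24·0.1865) = 25.05648
P₀ = 1/(15.29196 + 25.05648) = 1/40.34844 = 0.024784

Final: 0.024784


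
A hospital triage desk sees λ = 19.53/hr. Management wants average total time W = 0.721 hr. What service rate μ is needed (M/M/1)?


W = 1/(μ−λ) ⇒ μ − λ = 1/W = 1/0.721 = 1.3870
μ = λ + 1/W = 19.53 + 1.3870 = 20.9170 per hr

Final: 20.9170 /hr


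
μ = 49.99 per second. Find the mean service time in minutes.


Mean service time = 1/μ = 1/49.99 second = 0.02000 second
In minutes: 0.02000 × 0.0166667 = 0.0003334 min

Final: 0.0003334 min


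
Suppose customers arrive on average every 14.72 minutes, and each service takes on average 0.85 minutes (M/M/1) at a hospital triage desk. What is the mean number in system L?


λ = 60/14.72 = 4.0761 /hr
μ = 60/0.85 = 70.5882 /hr
ρ = λ/μ = 4.0761/70.5882 = 0.05774
L = ρ/(1−ρ) = 0.05774/0.9423 = 0.06128

Final: 0.06128


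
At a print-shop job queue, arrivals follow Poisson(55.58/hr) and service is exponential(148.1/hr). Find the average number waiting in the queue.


ρ = 55.58/148.1 = 0.3753
Lq = ρ²/(1−ρ) = 0.1408/0.6247 = 0.2254

Final: 0.2254


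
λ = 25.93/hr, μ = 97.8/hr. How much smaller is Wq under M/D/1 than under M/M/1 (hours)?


ρ = 25.93/97.8 = 0.2651
Wq(M/M/1) = ρ/(μ−λ) = 0.2651/71.87 = 0.003689 hr
Wq(M/D/1) = ρ/(2(μ−λ)) = 0.001845 hr
Savings = 0.003689 − 0.001845 = 0.001845 hr

Final: 0.001845 hr


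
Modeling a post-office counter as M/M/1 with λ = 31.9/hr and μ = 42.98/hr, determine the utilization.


ρ = λ/μ = 31.9/42.98 = 0.7422

Final: 0.7422


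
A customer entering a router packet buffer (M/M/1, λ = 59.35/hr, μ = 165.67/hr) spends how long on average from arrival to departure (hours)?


W = 1/(μ−λ) = 1/(165.67 − 59.35) = 1/106.32 = 0.009406 hr

Final: 0.009406 hr


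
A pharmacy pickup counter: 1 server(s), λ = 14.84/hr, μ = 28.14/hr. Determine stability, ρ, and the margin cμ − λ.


Total capacity cμ = 1·28.14 = 28.14/hr
ρ = λ/(cμ) = 14.84/28.14 = 0.5274
Stable ⇔ ρ < 1: YES
Spare capacity = cμ − λ = 28.14 − 14.84 = 13.30/hr

Final: ρ = 0.5274; stable; margin = 13.30/hr


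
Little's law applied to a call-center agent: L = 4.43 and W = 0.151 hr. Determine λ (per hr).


λ = L/W = 4.43/0.151 = 29.3377 /hr

Final: 29.3377 /hr


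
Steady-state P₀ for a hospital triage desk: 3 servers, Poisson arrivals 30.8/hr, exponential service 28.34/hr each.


a = λ/μ = 30.8/28.34 = 1.0868; ρ = a/c = 0.3623
Σ_{k=0}^{2} a^k/k! (terms k=0..2) = 1.00000 + 1.08680 + 0.59057 = 2.67737
Tail: a^3/(3!(1−ρ)) = 1.28367/(6·0.6377) = 0.33548
P₀ = 1/(2.67737 + 0.33548) = 1/3.01285 = 0.331912

Final: 0.331912


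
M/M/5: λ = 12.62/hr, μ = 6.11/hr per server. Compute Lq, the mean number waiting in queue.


a = λ/μ = 2.0655; ρ = a/5 = 0.4131
P₀ = 0.125640
Lq = P₀·a^c·ρ / (c!·(1−ρ)²) = 0.125640·37.59159·0.4131/(120·0.34446)
= 0.04720

Final: 0.04720


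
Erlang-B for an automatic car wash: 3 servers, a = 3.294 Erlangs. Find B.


B(c,a) = (a^c/c!) / Σ_{k=0}^{c} a^k/k!
a^3/3! = 5.956889
Σ terms (k=0..3): 1.00000 + 3.29400 + 5.42522 + 5.95689 = 15.676107
B = 5.956889/15.676107 = 0.379998

Final: 0.379998


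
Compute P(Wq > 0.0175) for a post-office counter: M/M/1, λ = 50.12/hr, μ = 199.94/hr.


ρ = 50.12/199.94 = 0.2507
P(Wq > t) = ρ·e^{−(μ−λ)t} = 0.2507·e^{−2.6219}
= 0.2507·0.072668 = 0.018216

Final: 0.018216


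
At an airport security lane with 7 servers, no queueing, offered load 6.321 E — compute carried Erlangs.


B(7,6.321) = 0.205866 (Erlang-B)
Carried load = a(1 − B) = 6.321·(1 − 0.205866) = 6.321·0.794134 = 5.0197 E

Final: 5.0197 Erlangs


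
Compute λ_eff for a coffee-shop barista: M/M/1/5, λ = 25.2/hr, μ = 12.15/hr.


ρ = 2.0741; P_K = (1−ρ)ρ^5/(1−ρ^6) = 0.524445
λ_eff = λ(1 − P_K) = 25.2·(1 − 0.524445) = 25.2·0.475555 = 11.9840 /hr

Final: 11.9840 /hr


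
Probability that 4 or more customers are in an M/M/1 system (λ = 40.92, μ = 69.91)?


ρ = 40.92/69.91 = 0.5853
P(N ≥ n) = ρ^n = 0.5853^4 = 0.117378

Final: 0.117378


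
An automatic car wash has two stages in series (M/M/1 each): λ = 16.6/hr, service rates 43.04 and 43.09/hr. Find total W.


Each node sees arrival rate λ = 16.6/hr (tandem ⇒ throughput preserved).
W₁ = 1/(μ₁−λ) = 1/(43.04−16.6) = 0.03782 hr
W₂ = 1/(μ₂−λ) = 1/(43.09−16.6) = 0.03775 hr
W_total = W₁ + W₂ = 0.03782 + 0.03775 = 0.07557 hr

Final: 0.07557 hr


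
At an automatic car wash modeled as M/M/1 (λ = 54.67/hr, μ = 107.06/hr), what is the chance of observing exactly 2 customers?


ρ = 54.67/107.06 = 0.5106
P_n = (1−ρ)·ρ^n = (1 − 0.5106)·0.5106^2 = 0.4894·0.260762 = 0.127604

Final: 0.127604


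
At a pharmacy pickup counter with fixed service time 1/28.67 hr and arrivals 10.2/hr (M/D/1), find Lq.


ρ = 10.2/28.67 = 0.3558
M/D/1: Lq = ρ²/(2(1−ρ)) = 0.1266/(2·0.6442) = 0.09824

Final: 0.09824


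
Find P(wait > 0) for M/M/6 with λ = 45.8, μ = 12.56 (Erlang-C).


a = λ/μ = 3.6465; ρ = a/6 = 0.6077
P₀ = 0.024728 (from M/M/c formula)
C(c,a) = [a^c/(c!(1−ρ))]·P₀ = [2351.01301/(720·0.3923)]·0.024728
= 8.32452·0.024728 = 0.205846

Final: 0.205846


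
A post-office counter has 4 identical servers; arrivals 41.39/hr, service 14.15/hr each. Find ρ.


ρ = λ/(cμ) = 41.39/(4·14.15) = 41.39/56.60 = 0.7313

Final: 0.7313


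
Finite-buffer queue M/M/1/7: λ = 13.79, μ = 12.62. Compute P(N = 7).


ρ = λ/μ = 13.79/12.62 = 1.0927
P_K = (1−ρ)ρ^K/(1−ρ^(K+1)) = (-0.09271·1.860092)/(1 − 2.032541)
= -0.172449/-1.032541 = 0.167014

Final: 0.167014


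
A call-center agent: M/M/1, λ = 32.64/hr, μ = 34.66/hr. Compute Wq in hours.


ρ = 32.64/34.66 = 0.9417
Wq = ρ/(μ−λ) = 0.9417/(34.66 − 32.64) = 0.9417/2.02 = 0.4662 hr

Final: 0.4662 hr


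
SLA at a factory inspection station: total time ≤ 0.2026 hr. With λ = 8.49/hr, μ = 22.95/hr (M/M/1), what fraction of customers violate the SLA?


W ~ Exponential(μ−λ) for M/M/1.
μ − λ = 22.95 − 8.49 = 14.4600
P(W > t) = e^{−(μ−λ)t} = e^{−2.9296} = 0.053419

Final: 0.053419


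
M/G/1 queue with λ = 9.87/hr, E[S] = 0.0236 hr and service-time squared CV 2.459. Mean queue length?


ρ = λ·E[S] = 9.87·0.0236 = 0.2329
Lq = ρ²(1+C_s²)/(2(1−ρ)) = 0.05426·(1+2.459)/(2·0.7671)
= 0.05426·3.4590/1.5341 = 0.12233

Final: 0.12233


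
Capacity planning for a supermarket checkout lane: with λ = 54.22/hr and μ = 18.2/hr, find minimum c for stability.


Stability requires cμ > λ ⇔ c > λ/μ.
λ/μ = 54.22/18.2 = 2.9791
Minimum integer c = ⌊2.9791⌋ + 1 = 3
Check: 3·18.2 = 54.60 > 54.22, while 2·18.2 = 36.40 ≤ 54.22

Final: 3 servers


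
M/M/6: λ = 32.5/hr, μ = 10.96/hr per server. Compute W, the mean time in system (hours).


a = 2.9653; ρ = 0.4942; P₀ = 0.050743
Lq = P₀·a^c·ρ/(c!(1−ρ)²) = 0.09257
Wq = Lq/λ = 0.09257/32.5 = 0.002848 hr
W = Wq + 1/μ = 0.002848 + 0.09124 = 0.09409 hr

Final: 0.09409 hr


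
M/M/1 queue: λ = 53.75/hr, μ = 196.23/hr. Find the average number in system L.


ρ = λ/μ = 53.75/196.23 = 0.2739
L = ρ/(1−ρ) = 0.2739/(1 − 0.2739) = 0.2739/0.7261 = 0.3772

Final: 0.3772


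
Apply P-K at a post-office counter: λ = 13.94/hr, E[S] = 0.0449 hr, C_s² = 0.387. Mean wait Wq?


ρ = λ·E[S] = 13.94·0.0449 = 0.6259
E[S²] = E[S]²(1+C_s²) = 0.0449²·(1+0.387) = 0.002796
Wq = λ·E[S²]/(2(1−ρ)) = 13.94·0.002796/(2·0.3741) = 0.05210 hr

Final: 0.05210 hr


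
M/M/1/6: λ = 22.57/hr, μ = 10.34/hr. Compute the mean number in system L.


ρ = 22.57/10.34 = 2.1828
L = ρ[1 − (K+1)ρ^K + Kρ^(K+1)] / [(1−ρ)(1−ρ^(K+1))]
Numerator: 2.1828·(1 − 7·108.159861 + 6·236.089755) = 1441.553983
Denominator: (-1.1828)·(-235.089755) = 278.060707
L = 1441.553983/278.060707 = 5.1843

Final: 5.1843


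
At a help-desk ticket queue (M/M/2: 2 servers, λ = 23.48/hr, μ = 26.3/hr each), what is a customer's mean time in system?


a = 0.8928; ρ = 0.4464; P₀ = 0.382755
Lq = P₀·a^c·ρ/(c!(1−ρ)²) = 0.22217
Wq = Lq/λ = 0.22217/23.48 = 0.009462 hr
W = Wq + 1/μ = 0.009462 + 0.03802 = 0.04748 hr

Final: 0.04748 hr


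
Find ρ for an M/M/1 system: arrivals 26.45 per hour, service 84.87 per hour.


ρ = λ/μ = 26.45/84.87 = 0.3117

Final: 0.3117


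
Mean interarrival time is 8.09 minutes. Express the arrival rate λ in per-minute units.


λ = 1/(interarrival time) in consistent units.
1 minute = 1 min, so λ = 1/8.09 = 0.1236 per minute

Final: 0.1236 /min


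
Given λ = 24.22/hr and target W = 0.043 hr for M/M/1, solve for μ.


W = 1/(μ−λ) ⇒ μ − λ = 1/W = 1/0.043 = 23.2558
μ = λ + 1/W = 24.22 + 23.2558 = 47.4758 per hr

Final: 47.4758 /hr


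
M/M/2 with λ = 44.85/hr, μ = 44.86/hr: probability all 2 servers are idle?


a = λ/μ = 44.85/44.86 = 0.9998; ρ = a/c = 0.4999
Σ_{k=0}^{1} a^k/k! (terms k=0..1) = 1.00000 + 0.99978 = 1.99978
Tail: a^2/(2!(1−ρ)) = 0.99955/(2·0.5001) = 0.99933
P₀ = 1/(1.99978 + 0.99933) = 1/2.99911 = 0.333432

Final: 0.333432


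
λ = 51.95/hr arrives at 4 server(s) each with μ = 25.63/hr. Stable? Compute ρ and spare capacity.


Total capacity cμ = 4·25.63 = 102.52/hr
ρ = λ/(cμ) = 51.95/102.52 = 0.5067
Stable ⇔ ρ < 1: YES
Spare capacity = cμ − λ = 102.52 − 51.95 = 50.57/hr

Final: ρ = 0.5067; stable; margin = 50.57/hr


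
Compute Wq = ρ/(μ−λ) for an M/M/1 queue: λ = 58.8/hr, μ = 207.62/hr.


ρ = 58.8/207.62 = 0.2832
Wq = ρ/(μ−λ) = 0.2832/(207.62 − 58.8) = 0.2832/148.82 = 0.001903 hr

Final: 0.001903 hr


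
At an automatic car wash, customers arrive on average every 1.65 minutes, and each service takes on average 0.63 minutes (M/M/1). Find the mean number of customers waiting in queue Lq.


λ = 60/1.65 = 36.3636 /hr
μ = 60/0.63 = 95.2381 /hr
ρ = λ/μ = 36.3636/95.2381 = 0.3818
Lq = ρ²/(1−ρ) = 0.1458/0.6182 = 0.2358

Final: 0.2358


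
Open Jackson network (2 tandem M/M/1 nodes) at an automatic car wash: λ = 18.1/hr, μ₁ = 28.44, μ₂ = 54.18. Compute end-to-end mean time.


Each node sees arrival rate λ = 18.1/hr (tandem ⇒ throughput preserved).
W₁ = 1/(μ₁−λ) = 1/(28.44−18.1) = 0.09671 hr
W₂ = 1/(μ₂−λ) = 1/(54.18−18.1) = 0.02772 hr
W_total = W₁ + W₂ = 0.09671 + 0.02772 = 0.12443 hr

Final: 0.12443 hr


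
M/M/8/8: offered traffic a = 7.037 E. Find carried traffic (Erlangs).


B(8,7.037) = 0.180950 (Erlang-B)
Carried load = a(1 − B) = 7.037·(1 − 0.180950) = 7.037·0.819050 = 5.7637 E

Final: 5.7637 Erlangs


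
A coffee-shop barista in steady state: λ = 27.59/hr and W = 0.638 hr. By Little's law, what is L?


L = λW = 27.59·0.638 = 17.6024

Final: 17.6024


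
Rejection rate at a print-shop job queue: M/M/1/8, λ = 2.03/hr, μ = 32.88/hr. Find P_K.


ρ = λ/μ = 2.03/32.88 = 0.06174
P_K = (1−ρ)ρ^K/(1−ρ^(K+1)) = (0.9383·2.111e-10)/(1 − 1.303e-11)
= 1.981e-10/1.000000 = 1.981e-10

Final: 1.981e-10


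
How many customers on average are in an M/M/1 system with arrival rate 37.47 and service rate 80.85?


ρ = λ/μ = 37.47/80.85 = 0.4635
L = ρ/(1−ρ) = 0.4635/(1 − 0.4635) = 0.4635/0.5365 = 0.8638

Final: 0.8638


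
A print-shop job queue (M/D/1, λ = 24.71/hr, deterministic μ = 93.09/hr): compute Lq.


ρ = 24.71/93.09 = 0.2654
M/D/1: Lq = ρ²/(2(1−ρ)) = 0.07046/(2·0.7346) = 0.04796

Final: 0.04796


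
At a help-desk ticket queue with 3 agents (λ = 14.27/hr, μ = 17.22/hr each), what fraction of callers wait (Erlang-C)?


a = λ/μ = 0.8287; ρ = a/3 = 0.2762
P₀ = 0.434199 (from M/M/c formula)
C(c,a) = [a^c/(c!(1−ρ))]·P₀ = [0.56908/(6·0.7238)]·0.434199
= 0.13104·0.434199 = 0.056900

Final: 0.056900


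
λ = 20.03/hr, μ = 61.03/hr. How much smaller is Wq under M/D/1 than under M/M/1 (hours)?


ρ = 20.03/61.03 = 0.3282
Wq(M/M/1) = ρ/(μ−λ) = 0.3282/41.00 = 0.008005 hr
Wq(M/D/1) = ρ/(2(μ−λ)) = 0.004002 hr
Savings = 0.008005 − 0.004002 = 0.004002 hr

Final: 0.004002 hr


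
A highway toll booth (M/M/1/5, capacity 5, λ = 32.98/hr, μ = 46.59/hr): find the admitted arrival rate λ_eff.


ρ = 0.7079; P_K = (1−ρ)ρ^5/(1−ρ^6) = 0.059396
λ_eff = λ(1 − P_K) = 32.98·(1 − 0.059396) = 32.98·0.940604 = 31.0211 /hr

Final: 31.0211 /hr


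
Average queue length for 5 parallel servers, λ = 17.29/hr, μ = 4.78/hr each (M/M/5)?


a = λ/μ = 3.6172; ρ = a/5 = 0.7234
P₀ = 0.022303
Lq = P₀·a^c·ρ / (c!·(1−ρ)²) = 0.022303·619.20647·0.7234/(120·0.07649)
= 1.08845

Final: 1.08845


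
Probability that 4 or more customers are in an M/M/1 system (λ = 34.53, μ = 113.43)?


ρ = 34.53/113.43 = 0.3044
P(N ≥ n) = ρ^n = 0.3044^4 = 0.008588

Final: 0.008588


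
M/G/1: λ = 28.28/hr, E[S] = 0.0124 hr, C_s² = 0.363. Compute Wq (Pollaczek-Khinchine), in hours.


ρ = λ·E[S] = 28.28·0.0124 = 0.3507
E[S²] = E[S]²(1+C_s²) = 0.0124²·(1+0.363) = 0.0002096
Wq = λ·E[S²]/(2(1−ρ)) = 28.28·0.0002096/(2·0.6493) = 0.004564 hr

Final: 0.004564 hr


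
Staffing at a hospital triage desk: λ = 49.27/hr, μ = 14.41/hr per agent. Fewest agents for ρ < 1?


Stability requires cμ > λ ⇔ c > λ/μ.
λ/μ = 49.27/14.41 = 3.4192
Minimum integer c = ⌊3.4192⌋ + 1 = 4
Check: 4·14.41 = 57.64 > 49.27, while 3·14.41 = 43.23 ≤ 49.27

Final: 4 servers


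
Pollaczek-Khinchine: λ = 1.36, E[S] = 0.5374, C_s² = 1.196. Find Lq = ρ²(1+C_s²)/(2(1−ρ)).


ρ = λ·E[S] = 1.36·0.5374 = 0.7309
Lq = ρ²(1+C_s²)/(2(1−ρ)) = 0.5342·(1+1.196)/(2·0.2691)
= 0.5342·2.1960/0.5383 = 2.17923

Final: 2.17923


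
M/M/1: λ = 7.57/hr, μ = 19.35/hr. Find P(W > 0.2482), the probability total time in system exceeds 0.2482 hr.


W ~ Exponential(μ−λ) for M/M/1.
μ − λ = 19.35 − 7.57 = 11.7800
P(W > t) = e^{−(μ−λ)t} = e^{−2.9238} = 0.053729

Final: 0.053729


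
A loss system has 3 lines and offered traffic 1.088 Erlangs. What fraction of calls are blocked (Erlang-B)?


B(c,a) = (a^c/c!) / Σ_{k=0}^{c} a^k/k!
a^3/3! = 0.214652
Σ terms (k=0..3): 1.00000 + 1.08800 + 0.59187 + 0.21465 = 2.894524
B = 0.214652/2.894524 = 0.074158

Final: 0.074158


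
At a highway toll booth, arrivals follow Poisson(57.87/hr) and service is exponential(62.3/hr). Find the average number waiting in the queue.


ρ = 57.87/62.3 = 0.9289
Lq = ρ²/(1−ρ) = 0.8628/0.07111 = 12.1343

Final: 12.1343


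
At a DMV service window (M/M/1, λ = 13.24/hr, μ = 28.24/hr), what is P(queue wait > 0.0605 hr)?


ρ = 13.24/28.24 = 0.4688
P(Wq > t) = ρ·e^{−(μ−λ)t} = 0.4688·e^{−0.9075}
= 0.4688·0.403532 = 0.189191

Final: 0.189191


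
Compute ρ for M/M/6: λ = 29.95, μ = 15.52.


ρ = λ/(cμ) = 29.95/(6·15.52) = 29.95/93.12 = 0.3216

Final: 0.3216


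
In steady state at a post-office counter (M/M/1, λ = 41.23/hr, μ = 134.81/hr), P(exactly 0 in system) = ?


ρ = 41.23/134.81 = 0.3058
P_n = (1−ρ)·ρ^n = (1 − 0.3058)·0.3058^0 = 0.6942·1.000000 = 0.694162

Final: 0.694162


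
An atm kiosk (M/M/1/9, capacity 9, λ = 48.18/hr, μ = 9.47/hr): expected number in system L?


ρ = 48.18/9.47 = 5.0876
L = ρ[1 − (K+1)ρ^K + Kρ^(K+1)] / [(1−ρ)(1−ρ^(K+1))]
Numerator: 5.0876·(1 − 10·2283764.669086 + 9·11618984.345992) = 415829590.572712
Denominator: (-4.0876)·(-11618983.345992) = 47494281.449139
L = 415829590.572712/47494281.449139 = 8.7554

Final: 8.7554


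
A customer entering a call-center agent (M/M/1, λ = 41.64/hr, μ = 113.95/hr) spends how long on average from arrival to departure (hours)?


W = 1/(μ−λ) = 1/(113.95 − 41.64) = 1/72.31 = 0.01383 hr

Final: 0.01383 hr


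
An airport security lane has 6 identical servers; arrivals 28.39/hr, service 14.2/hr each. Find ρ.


ρ = λ/(cμ) = 28.39/(6·14.2) = 28.39/85.20 = 0.3332

Final: 0.3332


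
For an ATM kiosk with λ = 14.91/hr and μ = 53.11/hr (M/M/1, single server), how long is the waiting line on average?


ρ = 14.91/53.11 = 0.2807
Lq = ρ²/(1−ρ) = 0.07881/0.7193 = 0.1096

Final: 0.1096


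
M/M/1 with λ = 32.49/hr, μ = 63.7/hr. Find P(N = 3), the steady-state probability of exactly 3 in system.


ρ = 32.49/63.7 = 0.5100
P_n = (1−ρ)·ρ^n = (1 − 0.5100)·0.5100^3 = 0.4900·0.132688 = 0.065011

Final: 0.065011


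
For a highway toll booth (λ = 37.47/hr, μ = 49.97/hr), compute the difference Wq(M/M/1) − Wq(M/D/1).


ρ = 37.47/49.97 = 0.7498
Wq(M/M/1) = ρ/(μ−λ) = 0.7498/12.50 = 0.05999 hr
Wq(M/D/1) = ρ/(2(μ−λ)) = 0.02999 hr
Savings = 0.05999 − 0.02999 = 0.02999 hr

Final: 0.02999 hr


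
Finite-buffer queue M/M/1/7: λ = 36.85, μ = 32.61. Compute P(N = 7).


ρ = λ/μ = 36.85/32.61 = 1.1300
P_K = (1−ρ)ρ^K/(1−ρ^(K+1)) = (-0.1300·2.352918)/(1 − 2.658848)
= -0.305930/-1.658848 = 0.184423

Final: 0.184423


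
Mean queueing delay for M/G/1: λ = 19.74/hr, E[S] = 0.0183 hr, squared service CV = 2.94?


ρ = λ·E[S] = 19.74·0.0183 = 0.3612
E[S²] = E[S]²(1+C_s²) = 0.0183²·(1+2.94) = 0.001319
Wq = λ·E[S²]/(2(1−ρ)) = 19.74·0.001319/(2·0.6388) = 0.02039 hr

Final: 0.02039 hr


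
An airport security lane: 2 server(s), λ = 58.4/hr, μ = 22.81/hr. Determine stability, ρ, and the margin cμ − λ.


Total capacity cμ = 2·22.81 = 45.62/hr
ρ = λ/(cμ) = 58.4/45.62 = 1.2801
Stable ⇔ ρ < 1: NO
Spare capacity = cμ − λ = 45.62 − 58.4 = -12.78/hr

Final: ρ = 1.2801; unstable; margin = -12.78/hr


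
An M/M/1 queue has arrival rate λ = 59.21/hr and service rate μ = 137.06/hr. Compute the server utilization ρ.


ρ = λ/μ = 59.21/137.06 = 0.4320

Final: 0.4320


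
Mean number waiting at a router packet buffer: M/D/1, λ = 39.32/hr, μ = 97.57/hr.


ρ = 39.32/97.57 = 0.4030
M/D/1: Lq = ρ²/(2(1−ρ)) = 0.1624/(2·0.5970) = 0.13601

Final: 0.13601


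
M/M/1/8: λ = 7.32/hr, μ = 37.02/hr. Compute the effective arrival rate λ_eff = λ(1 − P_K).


ρ = 0.1977; P_K = (1−ρ)ρ^8/(1−ρ^9) = 0.000001875
λ_eff = λ(1 − P_K) = 7.32·(1 − 0.000001875) = 7.32·0.999998 = 7.3200 /hr

Final: 7.3200 /hr


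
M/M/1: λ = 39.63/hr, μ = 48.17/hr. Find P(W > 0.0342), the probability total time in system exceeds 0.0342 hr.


W ~ Exponential(μ−λ) for M/M/1.
μ − λ = 48.17 − 39.63 = 8.5400
P(W > t) = e^{−(μ−λ)t} = e^{−0.2921} = 0.746718

Final: 0.746718


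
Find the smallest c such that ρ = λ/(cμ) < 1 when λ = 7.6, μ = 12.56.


Stability requires cμ > λ ⇔ c > λ/μ.
λ/μ = 7.6/12.56 = 0.6051
Minimum integer c = ⌊0.6051⌋ + 1 = 1
Check: 1·12.56 = 12.56 > 7.6, while 0·12.56 = 0.00 ≤ 7.6

Final: 1 servers


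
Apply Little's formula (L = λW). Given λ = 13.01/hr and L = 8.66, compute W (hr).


W = L/λ = 8.66/13.01 = 0.6656 hr

Final: 0.6656 hr


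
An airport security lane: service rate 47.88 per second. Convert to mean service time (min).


Mean service time = 1/μ = 1/47.88 second = 0.02089 second
In minutes: 0.02089 × 0.0166667 = 0.0003481 min

Final: 0.0003481 min


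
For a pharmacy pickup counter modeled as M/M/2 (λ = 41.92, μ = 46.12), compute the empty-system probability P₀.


a = λ/μ = 41.92/46.12 = 0.9089; ρ = a/c = 0.4545
Σ_{k=0}^{1} a^k/k! (terms k=0..1) = 1.00000 + 0.90893 = 1.90893
Tail: a^2/(2!(1−ρ)) = 0.82616/(2·0.5455) = 0.75720
P₀ = 1/(1.90893 + 0.75720) = 1/2.66614 = 0.375075

Final: 0.375075


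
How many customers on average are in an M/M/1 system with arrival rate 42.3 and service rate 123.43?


ρ = λ/μ = 42.3/123.43 = 0.3427
L = ρ/(1−ρ) = 0.3427/(1 − 0.3427) = 0.3427/0.6573 = 0.5214

Final: 0.5214


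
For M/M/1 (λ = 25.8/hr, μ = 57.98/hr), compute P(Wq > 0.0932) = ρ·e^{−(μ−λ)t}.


ρ = 25.8/57.98 = 0.4450
P(Wq > t) = ρ·e^{−(μ−λ)t} = 0.4450·e^{−2.9992}
= 0.4450·0.049828 = 0.022173

Final: 0.022173


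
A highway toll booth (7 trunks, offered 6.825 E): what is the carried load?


B(7,6.825) = 0.237962 (Erlang-B)
Carried load = a(1 − B) = 6.825·(1 − 0.237962) = 6.825·0.762038 = 5.2009 E

Final: 5.2009 Erlangs


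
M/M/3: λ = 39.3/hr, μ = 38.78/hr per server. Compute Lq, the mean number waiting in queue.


a = λ/μ = 1.0134; ρ = a/3 = 0.3378
P₀ = 0.358570
Lq = P₀·a^c·ρ / (c!·(1−ρ)²) = 0.358570·1.04077·0.3378/(6·0.43850)
= 0.04791

Final: 0.04791


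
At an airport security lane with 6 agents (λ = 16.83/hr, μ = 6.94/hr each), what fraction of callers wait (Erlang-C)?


a = λ/μ = 2.4251; ρ = a/6 = 0.4042
P₀ = 0.088054 (from M/M/c formula)
C(c,a) = [a^c/(c!(1−ρ))]·P₀ = [203.39856/(720·0.5958)]·0.088054
= 0.47413·0.088054 = 0.041749

Final: 0.041749


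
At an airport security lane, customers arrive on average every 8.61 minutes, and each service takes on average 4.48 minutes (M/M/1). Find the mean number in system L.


λ = 60/8.61 = 6.9686 /hr
μ = 60/4.48 = 13.3929 /hr
ρ = λ/μ = 6.9686/13.3929 = 0.5203
L = ρ/(1−ρ) = 0.5203/0.4797 = 1.0847

Final: 1.0847


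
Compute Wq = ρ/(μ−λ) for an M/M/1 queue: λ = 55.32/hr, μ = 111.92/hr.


ρ = 55.32/111.92 = 0.4943
Wq = ρ/(μ−λ) = 0.4943/(111.92 − 55.32) = 0.4943/56.60 = 0.008733 hr

Final: 0.008733 hr


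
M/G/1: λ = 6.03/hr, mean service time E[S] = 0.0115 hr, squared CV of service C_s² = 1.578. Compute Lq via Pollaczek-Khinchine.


ρ = λ·E[S] = 6.03·0.0115 = 0.06935
Lq = ρ²(1+C_s²)/(2(1−ρ)) = 0.004809·(1+1.578)/(2·0.9307)
= 0.004809·2.5780/1.8613 = 0.006660

Final: 0.006660


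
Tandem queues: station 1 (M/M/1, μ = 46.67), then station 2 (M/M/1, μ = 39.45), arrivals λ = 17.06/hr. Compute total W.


Each node sees arrival rate λ = 17.06/hr (tandem ⇒ throughput preserved).
W₁ = 1/(μ₁−λ) = 1/(46.67−17.06) = 0.03377 hr
W₂ = 1/(μ₂−λ) = 1/(39.45−17.06) = 0.04466 hr
W_total = W₁ + W₂ = 0.03377 + 0.04466 = 0.07844 hr

Final: 0.07844 hr


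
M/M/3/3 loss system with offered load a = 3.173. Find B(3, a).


B(c,a) = (a^c/c!) / Σ_{k=0}^{c} a^k/k!
a^3/3! = 5.324256
Σ terms (k=0..3): 1.00000 + 3.17300 + 5.03396 + 5.32426 = 14.531221
B = 5.324256/14.531221 = 0.366401

Final: 0.366401


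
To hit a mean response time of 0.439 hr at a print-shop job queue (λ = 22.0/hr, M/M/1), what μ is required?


W = 1/(μ−λ) ⇒ μ − λ = 1/W = 1/0.439 = 2.2779
μ = λ + 1/W = 22.0 + 2.2779 = 24.2779 per hr

Final: 24.2779 /hr


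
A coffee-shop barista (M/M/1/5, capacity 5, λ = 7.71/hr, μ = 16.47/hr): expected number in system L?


ρ = 7.71/16.47 = 0.4681
L = ρ[1 − (K+1)ρ^K + Kρ^(K+1)] / [(1−ρ)(1−ρ^(K+1))]
Numerator: 0.4681·(1 − 6·0.022480 + 5·0.010524) = 0.429614
Denominator: (0.5319)·(0.989476) = 0.526279
L = 0.429614/0.526279 = 0.8163

Final: 0.8163


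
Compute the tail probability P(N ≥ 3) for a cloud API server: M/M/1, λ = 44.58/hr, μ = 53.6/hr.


ρ = 44.58/53.6 = 0.8317
P(N ≥ n) = ρ^n = 0.8317^3 = 0.575342

Final: 0.575342


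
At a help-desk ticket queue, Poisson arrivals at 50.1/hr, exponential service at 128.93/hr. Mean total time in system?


W = 1/(μ−λ) = 1/(128.93 − 50.1) = 1/78.83 = 0.01269 hr

Final: 0.01269 hr


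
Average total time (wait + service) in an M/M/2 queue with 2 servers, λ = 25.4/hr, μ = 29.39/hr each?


a = 0.8642; ρ = 0.4321; P₀ = 0.396531
Lq = P₀·a^c·ρ/(c!(1−ρ)²) = 0.19843
Wq = Lq/λ = 0.19843/25.4 = 0.007812 hr
W = Wq + 1/μ = 0.007812 + 0.03403 = 0.04184 hr

Final: 0.04184 hr


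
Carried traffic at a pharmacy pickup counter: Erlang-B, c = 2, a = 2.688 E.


B(2,2.688) = 0.494841 (Erlang-B)
Carried load = a(1 − B) = 2.688·(1 − 0.494841) = 2.688·0.505159 = 1.3579 E

Final: 1.3579 Erlangs


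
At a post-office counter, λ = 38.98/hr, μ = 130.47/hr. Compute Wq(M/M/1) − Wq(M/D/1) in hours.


ρ = 38.98/130.47 = 0.2988
Wq(M/M/1) = ρ/(μ−λ) = 0.2988/91.49 = 0.003266 hr
Wq(M/D/1) = ρ/(2(μ−λ)) = 0.001633 hr
Savings = 0.003266 − 0.001633 = 0.001633 hr

Final: 0.001633 hr


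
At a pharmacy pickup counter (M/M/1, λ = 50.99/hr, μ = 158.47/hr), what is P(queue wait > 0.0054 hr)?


ρ = 50.99/158.47 = 0.3218
P(Wq > t) = ρ·e^{−(μ−λ)t} = 0.3218·e^{−0.5804}
= 0.3218·0.559679 = 0.180085

Final: 0.180085


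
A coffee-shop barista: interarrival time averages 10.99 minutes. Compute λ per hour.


λ = 1/(interarrival time) in consistent units.
1 hour = 60 min, so λ = 60/10.99 = 5.4595 per hour

Final: 5.4595 /hr


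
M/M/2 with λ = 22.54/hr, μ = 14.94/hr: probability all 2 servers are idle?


a = λ/μ = 22.54/14.94 = 1.5087; ρ = a/c = 0.7544
Σ_{k=0}^{1} a^k/k! (terms k=0..1) = 1.00000 + 1.50870 = 2.50870
Tail: a^2/(2!(1−ρ)) = 2.27618/(2·0.2456) = 4.63299
P₀ = 1/(2.50870 + 4.63299) = 1/7.14169 = 0.140023

Final: 0.140023


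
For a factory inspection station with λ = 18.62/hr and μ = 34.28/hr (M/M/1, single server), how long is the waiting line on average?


ρ = 18.62/34.28 = 0.5432
Lq = ρ²/(1−ρ) = 0.2950/0.4568 = 0.6458

Final: 0.6458


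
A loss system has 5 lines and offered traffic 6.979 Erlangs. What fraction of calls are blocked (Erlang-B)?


B(c,a) = (a^c/c!) / Σ_{k=0}^{c} a^k/k!
a^5/5! = 137.970026
Σ terms (k=0..5): 1.00000 + 6.97900 + 24.35322 + 56.65371 + 98.84656 + 137.97003 = 325.802513
B = 137.970026/325.802513 = 0.423477

Final: 0.423477


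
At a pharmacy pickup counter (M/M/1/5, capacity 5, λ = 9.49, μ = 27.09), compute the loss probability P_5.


ρ = λ/μ = 9.49/27.09 = 0.3503
P_K = (1−ρ)ρ^K/(1−ρ^(K+1)) = (0.6497·0.005276)/(1 − 0.001848)
= 0.003428/0.998152 = 0.003434

Final: 0.003434


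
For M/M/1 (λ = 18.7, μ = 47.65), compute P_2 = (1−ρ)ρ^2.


ρ = 18.7/47.65 = 0.3924
P_n = (1−ρ)·ρ^n = (1 − 0.3924)·0.3924^2 = 0.6076·0.154013 = 0.093571

Final: 0.093571


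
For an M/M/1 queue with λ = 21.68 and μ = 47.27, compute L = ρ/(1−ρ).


ρ = λ/μ = 21.68/47.27 = 0.4586
L = ρ/(1−ρ) = 0.4586/(1 − 0.4586) = 0.4586/0.5414 = 0.8472

Final: 0.8472


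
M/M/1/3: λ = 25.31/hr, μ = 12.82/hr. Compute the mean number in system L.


ρ = 25.31/12.82 = 1.9743
L = ρ[1 − (K+1)ρ^K + Kρ^(K+1)] / [(1−ρ)(1−ρ^(K+1))]
Numerator: 1.9743·(1 − 4·7.695066 + 3·15.192053) = 31.185189
Denominator: (-0.9743)·(-14.192053) = 13.826735
L = 31.185189/13.826735 = 2.2554

Final: 2.2554


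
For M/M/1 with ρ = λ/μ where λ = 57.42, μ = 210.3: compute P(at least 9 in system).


ρ = 57.42/210.3 = 0.2730
P(N ≥ n) = ρ^n = 0.2730^9 = 0.000008434

Final: 0.000008434


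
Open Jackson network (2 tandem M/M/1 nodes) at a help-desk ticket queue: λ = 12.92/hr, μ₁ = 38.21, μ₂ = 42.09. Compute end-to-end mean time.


Each node sees arrival rate λ = 12.92/hr (tandem ⇒ throughput preserved).
W₁ = 1/(μ₁−λ) = 1/(38.21−12.92) = 0.03954 hr
W₂ = 1/(μ₂−λ) = 1/(42.09−12.92) = 0.03428 hr
W_total = W₁ + W₂ = 0.03954 + 0.03428 = 0.07382 hr

Final: 0.07382 hr


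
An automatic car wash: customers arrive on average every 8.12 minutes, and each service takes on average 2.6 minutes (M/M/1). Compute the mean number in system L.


λ = 60/8.12 = 7.3892 /hr
μ = 60/2.6 = 23.0769 /hr
ρ = λ/μ = 7.3892/23.0769 = 0.3202
L = ρ/(1−ρ) = 0.3202/0.6798 = 0.4710

Final: 0.4710


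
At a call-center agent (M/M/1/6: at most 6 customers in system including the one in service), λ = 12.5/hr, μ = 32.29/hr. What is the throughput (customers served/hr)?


ρ = 0.3871; P_K = (1−ρ)ρ^6/(1−ρ^7) = 0.002065
λ_eff = λ(1 − P_K) = 12.5·(1 − 0.002065) = 12.5·0.997935 = 12.4742 /hr

Final: 12.4742 /hr


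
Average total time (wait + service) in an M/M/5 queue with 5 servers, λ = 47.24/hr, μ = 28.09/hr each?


a = 1.6817; ρ = 0.3363; P₀ = 0.185502
Lq = P₀·a^c·ρ/(c!(1−ρ)²) = 0.01588
Wq = Lq/λ = 0.01588/47.24 = 0.0003362 hr
W = Wq + 1/μ = 0.0003362 + 0.03560 = 0.03594 hr

Final: 0.03594 hr


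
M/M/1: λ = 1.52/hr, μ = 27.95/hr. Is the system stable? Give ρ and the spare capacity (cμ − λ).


Total capacity cμ = 1·27.95 = 27.95/hr
ρ = λ/(cμ) = 1.52/27.95 = 0.05438
Stable ⇔ ρ < 1: YES
Spare capacity = cμ − λ = 27.95 − 1.52 = 26.43/hr

Final: ρ = 0.05438; stable; margin = 26.43/hr


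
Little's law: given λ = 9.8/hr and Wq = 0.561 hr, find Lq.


Lq = λWq = 9.8·0.561 = 5.4978

Final: 5.4978


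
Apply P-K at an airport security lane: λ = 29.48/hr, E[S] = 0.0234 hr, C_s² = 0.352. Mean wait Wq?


ρ = λ·E[S] = 29.48·0.0234 = 0.6898
E[S²] = E[S]²(1+C_s²) = 0.0234²·(1+0.352) = 0.0007403
Wq = λ·E[S²]/(2(1−ρ)) = 29.48·0.0007403/(2·0.3102) = 0.03518 hr

Final: 0.03518 hr


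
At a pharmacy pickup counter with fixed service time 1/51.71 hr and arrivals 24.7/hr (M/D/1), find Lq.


ρ = 24.7/51.71 = 0.4777
M/D/1: Lq = ρ²/(2(1−ρ)) = 0.2282/(2·0.5223) = 0.21841

Final: 0.21841


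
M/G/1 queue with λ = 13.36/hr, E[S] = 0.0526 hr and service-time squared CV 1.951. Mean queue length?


ρ = λ·E[S] = 13.36·0.0526 = 0.7027
Lq = ρ²(1+C_s²)/(2(1−ρ)) = 0.4938·(1+1.951)/(2·0.2973)
= 0.4938·2.9510/0.5945 = 2.45121

Final: 2.45121


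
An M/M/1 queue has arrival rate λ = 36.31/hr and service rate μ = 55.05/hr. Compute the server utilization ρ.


ρ = λ/μ = 36.31/55.05 = 0.6596

Final: 0.6596


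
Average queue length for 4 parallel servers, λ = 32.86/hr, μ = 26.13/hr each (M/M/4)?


a = λ/μ = 1.2576; ρ = a/4 = 0.3144
P₀ = 0.283147
Lq = P₀·a^c·ρ / (c!·(1−ρ)²) = 0.283147·2.50099·0.3144/(24·0.47006)
= 0.01973

Final: 0.01973


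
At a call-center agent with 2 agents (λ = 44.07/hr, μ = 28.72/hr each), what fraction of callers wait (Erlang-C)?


a = λ/μ = 1.5345; ρ = a/2 = 0.7672
P₀ = 0.131711 (from M/M/c formula)
C(c,a) = [a^c/(c!(1−ρ))]·P₀ = [2.35460/(2·0.2328)]·0.131711
= 5.05790·0.131711 = 0.666182

Final: 0.666182


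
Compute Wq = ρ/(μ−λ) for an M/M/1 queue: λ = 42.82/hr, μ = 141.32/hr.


ρ = 42.82/141.32 = 0.3030
Wq = ρ/(μ−λ) = 0.3030/(141.32 − 42.82) = 0.3030/98.50 = 0.003076 hr

Final: 0.003076 hr


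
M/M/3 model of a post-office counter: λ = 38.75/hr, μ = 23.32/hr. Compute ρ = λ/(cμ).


ρ = λ/(cμ) = 38.75/(3·23.32) = 38.75/69.96 = 0.5539

Final: 0.5539


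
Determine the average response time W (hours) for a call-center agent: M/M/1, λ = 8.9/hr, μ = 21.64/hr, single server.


W = 1/(μ−λ) = 1/(21.64 − 8.9) = 1/12.74 = 0.07849 hr

Final: 0.07849 hr


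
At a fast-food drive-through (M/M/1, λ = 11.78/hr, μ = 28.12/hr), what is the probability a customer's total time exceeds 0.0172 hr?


W ~ Exponential(μ−λ) for M/M/1.
μ − λ = 28.12 − 11.78 = 16.3400
P(W > t) = e^{−(μ−λ)t} = e^{−0.2810} = 0.754992

Final: 0.754992


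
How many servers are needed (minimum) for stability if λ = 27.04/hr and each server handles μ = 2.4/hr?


Stability requires cμ > λ ⇔ c > λ/μ.
λ/μ = 27.04/2.4 = 11.2667
Minimum integer c = ⌊11.2667⌋ + 1 = 12
Check: 12·2.4 = 28.80 > 27.04, while 11·2.4 = 26.40 ≤ 27.04

Final: 12 servers


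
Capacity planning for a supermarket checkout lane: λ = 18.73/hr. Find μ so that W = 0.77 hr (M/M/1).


W = 1/(μ−λ) ⇒ μ − λ = 1/W = 1/0.77 = 1.2987
μ = λ + 1/W = 18.73 + 1.2987 = 20.0287 per hr

Final: 20.0287 /hr


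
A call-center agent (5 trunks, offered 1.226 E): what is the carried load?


B(5,1.226) = 0.006785 (Erlang-B)
Carried load = a(1 − B) = 1.226·(1 − 0.006785) = 1.226·0.993215 = 1.2177 E

Final: 1.2177 Erlangs


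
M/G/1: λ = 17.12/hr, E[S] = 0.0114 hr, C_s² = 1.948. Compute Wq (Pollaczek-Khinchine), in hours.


ρ = λ·E[S] = 17.12·0.0114 = 0.1952
E[S²] = E[S]²(1+C_s²) = 0.0114²·(1+1.948) = 0.0003831
Wq = λ·E[S²]/(2(1−ρ)) = 17.12·0.0003831/(2·0.8048) = 0.004075 hr

Final: 0.004075 hr


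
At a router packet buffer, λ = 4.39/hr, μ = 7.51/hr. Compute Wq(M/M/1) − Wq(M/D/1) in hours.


ρ = 4.39/7.51 = 0.5846
Wq(M/M/1) = ρ/(μ−λ) = 0.5846/3.12 = 0.18736 hr
Wq(M/D/1) = ρ/(2(μ−λ)) = 0.09368 hr
Savings = 0.18736 − 0.09368 = 0.09368 hr

Final: 0.09368 hr


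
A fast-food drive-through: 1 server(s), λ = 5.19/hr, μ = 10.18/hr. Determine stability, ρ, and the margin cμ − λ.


Total capacity cμ = 1·10.18 = 10.18/hr
ρ = λ/(cμ) = 5.19/10.18 = 0.5098
Stable ⇔ ρ < 1: YES
Spare capacity = cμ − λ = 10.18 − 5.19 = 4.99/hr

Final: ρ = 0.5098; stable; margin = 4.99/hr


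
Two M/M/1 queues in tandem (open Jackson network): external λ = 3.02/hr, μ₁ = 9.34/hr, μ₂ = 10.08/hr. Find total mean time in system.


Each node sees arrival rate λ = 3.02/hr (tandem ⇒ throughput preserved).
W₁ = 1/(μ₁−λ) = 1/(9.34−3.02) = 0.15823 hr
W₂ = 1/(μ₂−λ) = 1/(10.08−3.02) = 0.14164 hr
W_total = W₁ + W₂ = 0.15823 + 0.14164 = 0.29987 hr

Final: 0.29987 hr


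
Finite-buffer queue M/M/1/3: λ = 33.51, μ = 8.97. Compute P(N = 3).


ρ = λ/μ = 33.51/8.97 = 3.7358
P_K = (1−ρ)ρ^K/(1−ρ^(K+1)) = (-2.7358·52.136990)/(1 − 194.772635)
= -142.635645/-193.772635 = 0.736098

Final: 0.736098


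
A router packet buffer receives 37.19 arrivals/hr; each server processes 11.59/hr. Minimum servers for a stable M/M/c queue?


Stability requires cμ > λ ⇔ c > λ/μ.
λ/μ = 37.19/11.59 = 3.2088
Minimum integer c = ⌊3.2088⌋ + 1 = 4
Check: 4·11.59 = 46.36 > 37.19, while 3·11.59 = 34.77 ≤ 37.19

Final: 4 servers


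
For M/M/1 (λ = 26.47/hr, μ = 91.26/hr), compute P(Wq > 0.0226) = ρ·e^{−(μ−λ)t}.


ρ = 26.47/91.26 = 0.2901
P(Wq > t) = ρ·e^{−(μ−λ)t} = 0.2901·e^{−1.4643}
= 0.2901·0.231250 = 0.067074

Final: 0.067074


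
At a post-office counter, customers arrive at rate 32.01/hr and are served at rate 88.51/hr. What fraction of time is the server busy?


ρ = λ/μ = 32.01/88.51 = 0.3617

Final: 0.3617


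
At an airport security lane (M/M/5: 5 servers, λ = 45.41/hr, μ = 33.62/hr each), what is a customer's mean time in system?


a = 1.3507; ρ = 0.2701; P₀ = 0.258829
Lq = P₀·a^c·ρ/(c!(1−ρ)²) = 0.004917
Wq = Lq/λ = 0.004917/45.41 = 0.0001083 hr
W = Wq + 1/μ = 0.0001083 + 0.02974 = 0.02985 hr

Final: 0.02985 hr


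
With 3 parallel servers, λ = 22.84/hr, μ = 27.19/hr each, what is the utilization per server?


ρ = λ/(cμ) = 22.84/(3·27.19) = 22.84/81.57 = 0.2800

Final: 0.2800


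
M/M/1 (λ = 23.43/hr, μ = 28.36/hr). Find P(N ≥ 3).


ρ = 23.43/28.36 = 0.8262
P(N ≥ n) = ρ^n = 0.8262^3 = 0.563895

Final: 0.563895


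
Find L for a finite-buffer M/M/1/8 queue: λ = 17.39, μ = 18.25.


ρ = 17.39/18.25 = 0.9529
L = ρ[1 − (K+1)ρ^K + Kρ^(K+1)] / [(1−ρ)(1−ρ^(K+1))]
Numerator: 0.9529·(1 − 9·0.679663 + 8·0.647635) = 0.061092
Denominator: (0.04712)·(0.352365) = 0.016605
L = 0.061092/0.016605 = 3.6792

Final: 3.6792


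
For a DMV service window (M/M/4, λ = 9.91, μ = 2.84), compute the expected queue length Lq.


a = λ/μ = 3.4894; ρ = a/4 = 0.8724
P₀ = 0.015139
Lq = P₀·a^c·ρ / (c!·(1−ρ)²) = 0.015139·148.25907·0.8724/(24·0.01629)
= 5.00741

Final: 5.00741


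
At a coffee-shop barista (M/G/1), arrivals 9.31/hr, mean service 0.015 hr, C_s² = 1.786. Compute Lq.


ρ = λ·E[S] = 9.31·0.015 = 0.1396
Lq = ρ²(1+C_s²)/(2(1−ρ)) = 0.01950·(1+1.786)/(2·0.8603)
= 0.01950·2.7860/1.7207 = 0.03158

Final: 0.03158


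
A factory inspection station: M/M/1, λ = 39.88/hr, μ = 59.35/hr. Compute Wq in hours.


ρ = 39.88/59.35 = 0.6719
Wq = ρ/(μ−λ) = 0.6719/(59.35 − 39.88) = 0.6719/19.47 = 0.03451 hr

Final: 0.03451 hr


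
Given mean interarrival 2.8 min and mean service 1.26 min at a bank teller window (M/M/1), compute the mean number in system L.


λ = 60/2.8 = 21.4286 /hr
μ = 60/1.26 = 47.6190 /hr
ρ = λ/μ = 21.4286/47.6190 = 0.4500
L = ρ/(1−ρ) = 0.4500/0.5500 = 0.8182

Final: 0.8182


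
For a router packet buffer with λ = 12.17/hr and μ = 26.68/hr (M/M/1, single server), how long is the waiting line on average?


ρ = 12.17/26.68 = 0.4561
Lq = ρ²/(1−ρ) = 0.2081/0.5439 = 0.3826

Final: 0.3826


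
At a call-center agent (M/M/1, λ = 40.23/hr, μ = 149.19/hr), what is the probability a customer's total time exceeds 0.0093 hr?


W ~ Exponential(μ−λ) for M/M/1.
μ − λ = 149.19 − 40.23 = 108.9600
P(W > t) = e^{−(μ−λ)t} = e^{−1.0133} = 0.363009

Final: 0.363009


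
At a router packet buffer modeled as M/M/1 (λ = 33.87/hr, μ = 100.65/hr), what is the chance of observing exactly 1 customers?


ρ = 33.87/100.65 = 0.3365
P_n = (1−ρ)·ρ^n = (1 − 0.3365)·0.3365^1 = 0.6635·0.336513 = 0.223272

Final: 0.223272


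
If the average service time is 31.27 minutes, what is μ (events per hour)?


μ = 1/(service time) in consistent units.
1 hour = 60 min, so μ = 60/31.27 = 1.9188 per hour

Final: 1.9188 /hr


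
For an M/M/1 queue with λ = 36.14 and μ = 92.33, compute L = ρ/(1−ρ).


ρ = λ/μ = 36.14/92.33 = 0.3914
L = ρ/(1−ρ) = 0.3914/(1 − 0.3914) = 0.3914/0.6086 = 0.6432

Final: 0.6432
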